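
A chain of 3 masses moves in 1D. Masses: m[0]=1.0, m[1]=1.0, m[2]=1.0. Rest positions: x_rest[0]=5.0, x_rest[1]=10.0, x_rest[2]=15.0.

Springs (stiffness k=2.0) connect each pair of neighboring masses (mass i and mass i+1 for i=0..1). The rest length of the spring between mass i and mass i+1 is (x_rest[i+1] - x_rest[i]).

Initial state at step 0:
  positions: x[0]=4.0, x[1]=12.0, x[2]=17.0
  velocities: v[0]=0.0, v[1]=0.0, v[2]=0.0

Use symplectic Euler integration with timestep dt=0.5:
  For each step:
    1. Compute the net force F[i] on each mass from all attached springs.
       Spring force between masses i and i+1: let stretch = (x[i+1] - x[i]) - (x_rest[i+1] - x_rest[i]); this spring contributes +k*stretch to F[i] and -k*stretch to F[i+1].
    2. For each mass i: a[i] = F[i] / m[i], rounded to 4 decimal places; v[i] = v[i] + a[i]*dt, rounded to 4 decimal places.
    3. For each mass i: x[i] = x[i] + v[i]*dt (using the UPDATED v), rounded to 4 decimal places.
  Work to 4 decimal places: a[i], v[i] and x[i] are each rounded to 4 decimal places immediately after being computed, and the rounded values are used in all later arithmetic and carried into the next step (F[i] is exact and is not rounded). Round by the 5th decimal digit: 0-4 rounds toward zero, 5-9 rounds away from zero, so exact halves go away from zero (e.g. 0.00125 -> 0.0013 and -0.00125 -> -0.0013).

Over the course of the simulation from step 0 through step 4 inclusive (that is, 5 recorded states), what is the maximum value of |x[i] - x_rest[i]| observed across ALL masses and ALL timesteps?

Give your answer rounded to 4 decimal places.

Answer: 2.3750

Derivation:
Step 0: x=[4.0000 12.0000 17.0000] v=[0.0000 0.0000 0.0000]
Step 1: x=[5.5000 10.5000 17.0000] v=[3.0000 -3.0000 0.0000]
Step 2: x=[7.0000 9.7500 16.2500] v=[3.0000 -1.5000 -1.5000]
Step 3: x=[7.3750 10.8750 14.7500] v=[0.7500 2.2500 -3.0000]
Step 4: x=[7.0000 12.1875 13.8125] v=[-0.7500 2.6250 -1.8750]
Max displacement = 2.3750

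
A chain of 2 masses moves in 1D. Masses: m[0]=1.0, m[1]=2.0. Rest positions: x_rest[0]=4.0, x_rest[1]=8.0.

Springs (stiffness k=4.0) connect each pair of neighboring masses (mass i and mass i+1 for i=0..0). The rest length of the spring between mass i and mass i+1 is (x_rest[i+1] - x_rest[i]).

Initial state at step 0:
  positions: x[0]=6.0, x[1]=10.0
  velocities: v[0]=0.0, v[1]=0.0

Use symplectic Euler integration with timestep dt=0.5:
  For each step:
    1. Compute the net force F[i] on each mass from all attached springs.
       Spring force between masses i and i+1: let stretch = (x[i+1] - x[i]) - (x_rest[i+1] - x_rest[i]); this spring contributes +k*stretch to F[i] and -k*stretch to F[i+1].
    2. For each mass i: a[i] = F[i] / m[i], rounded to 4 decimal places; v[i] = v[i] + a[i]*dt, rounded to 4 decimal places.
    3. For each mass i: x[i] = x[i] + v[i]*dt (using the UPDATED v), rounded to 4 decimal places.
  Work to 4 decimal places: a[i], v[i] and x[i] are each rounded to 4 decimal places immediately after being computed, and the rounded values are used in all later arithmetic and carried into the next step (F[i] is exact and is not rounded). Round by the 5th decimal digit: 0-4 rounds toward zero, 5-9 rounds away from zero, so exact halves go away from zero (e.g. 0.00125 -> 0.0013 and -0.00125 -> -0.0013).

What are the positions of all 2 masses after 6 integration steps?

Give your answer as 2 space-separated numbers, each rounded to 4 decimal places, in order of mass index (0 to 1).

Step 0: x=[6.0000 10.0000] v=[0.0000 0.0000]
Step 1: x=[6.0000 10.0000] v=[0.0000 0.0000]
Step 2: x=[6.0000 10.0000] v=[0.0000 0.0000]
Step 3: x=[6.0000 10.0000] v=[0.0000 0.0000]
Step 4: x=[6.0000 10.0000] v=[0.0000 0.0000]
Step 5: x=[6.0000 10.0000] v=[0.0000 0.0000]
Step 6: x=[6.0000 10.0000] v=[0.0000 0.0000]

Answer: 6.0000 10.0000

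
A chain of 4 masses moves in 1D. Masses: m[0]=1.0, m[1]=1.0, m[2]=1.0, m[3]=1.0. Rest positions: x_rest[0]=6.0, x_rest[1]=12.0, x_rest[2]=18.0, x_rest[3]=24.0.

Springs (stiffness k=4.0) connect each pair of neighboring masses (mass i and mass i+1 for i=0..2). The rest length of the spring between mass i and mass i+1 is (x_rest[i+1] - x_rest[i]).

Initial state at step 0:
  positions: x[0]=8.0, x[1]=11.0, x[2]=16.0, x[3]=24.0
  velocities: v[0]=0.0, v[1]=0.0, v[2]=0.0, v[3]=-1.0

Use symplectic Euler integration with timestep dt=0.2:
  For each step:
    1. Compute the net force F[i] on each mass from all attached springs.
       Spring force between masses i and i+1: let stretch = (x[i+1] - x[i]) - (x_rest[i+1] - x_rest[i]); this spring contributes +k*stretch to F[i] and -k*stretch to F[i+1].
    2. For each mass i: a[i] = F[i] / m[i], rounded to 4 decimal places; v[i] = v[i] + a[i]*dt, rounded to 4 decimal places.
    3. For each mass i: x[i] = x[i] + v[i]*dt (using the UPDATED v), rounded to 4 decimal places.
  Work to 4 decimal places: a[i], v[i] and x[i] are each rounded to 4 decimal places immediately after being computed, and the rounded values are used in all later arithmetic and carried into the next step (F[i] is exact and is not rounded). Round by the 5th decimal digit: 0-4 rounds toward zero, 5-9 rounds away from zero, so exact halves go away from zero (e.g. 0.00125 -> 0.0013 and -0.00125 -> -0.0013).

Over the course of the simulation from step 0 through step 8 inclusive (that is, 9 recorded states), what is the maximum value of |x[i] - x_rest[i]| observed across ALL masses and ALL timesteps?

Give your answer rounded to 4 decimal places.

Step 0: x=[8.0000 11.0000 16.0000 24.0000] v=[0.0000 0.0000 0.0000 -1.0000]
Step 1: x=[7.5200 11.3200 16.4800 23.4800] v=[-2.4000 1.6000 2.4000 -2.6000]
Step 2: x=[6.6880 11.8576 17.2544 22.8000] v=[-4.1600 2.6880 3.8720 -3.4000]
Step 3: x=[5.7231 12.4316 18.0526 22.1927] v=[-4.8243 2.8698 3.9910 -3.0365]
Step 4: x=[4.8716 12.8316 18.6139 21.8830] v=[-4.2575 1.9998 2.8063 -1.5486]
Step 5: x=[4.3337 12.8831 18.7730 22.0102] v=[-2.6895 0.2576 0.7957 0.6361]
Step 6: x=[4.2037 12.5091 18.5077 22.5795] v=[-0.6500 -1.8700 -1.3265 2.8463]
Step 7: x=[4.4426 11.7660 17.9341 23.4573] v=[1.1943 -3.7154 -2.8679 4.3889]
Step 8: x=[4.8932 10.8381 17.2573 24.4114] v=[2.2530 -4.6396 -3.3838 4.7703]
Max displacement = 2.1170

Answer: 2.1170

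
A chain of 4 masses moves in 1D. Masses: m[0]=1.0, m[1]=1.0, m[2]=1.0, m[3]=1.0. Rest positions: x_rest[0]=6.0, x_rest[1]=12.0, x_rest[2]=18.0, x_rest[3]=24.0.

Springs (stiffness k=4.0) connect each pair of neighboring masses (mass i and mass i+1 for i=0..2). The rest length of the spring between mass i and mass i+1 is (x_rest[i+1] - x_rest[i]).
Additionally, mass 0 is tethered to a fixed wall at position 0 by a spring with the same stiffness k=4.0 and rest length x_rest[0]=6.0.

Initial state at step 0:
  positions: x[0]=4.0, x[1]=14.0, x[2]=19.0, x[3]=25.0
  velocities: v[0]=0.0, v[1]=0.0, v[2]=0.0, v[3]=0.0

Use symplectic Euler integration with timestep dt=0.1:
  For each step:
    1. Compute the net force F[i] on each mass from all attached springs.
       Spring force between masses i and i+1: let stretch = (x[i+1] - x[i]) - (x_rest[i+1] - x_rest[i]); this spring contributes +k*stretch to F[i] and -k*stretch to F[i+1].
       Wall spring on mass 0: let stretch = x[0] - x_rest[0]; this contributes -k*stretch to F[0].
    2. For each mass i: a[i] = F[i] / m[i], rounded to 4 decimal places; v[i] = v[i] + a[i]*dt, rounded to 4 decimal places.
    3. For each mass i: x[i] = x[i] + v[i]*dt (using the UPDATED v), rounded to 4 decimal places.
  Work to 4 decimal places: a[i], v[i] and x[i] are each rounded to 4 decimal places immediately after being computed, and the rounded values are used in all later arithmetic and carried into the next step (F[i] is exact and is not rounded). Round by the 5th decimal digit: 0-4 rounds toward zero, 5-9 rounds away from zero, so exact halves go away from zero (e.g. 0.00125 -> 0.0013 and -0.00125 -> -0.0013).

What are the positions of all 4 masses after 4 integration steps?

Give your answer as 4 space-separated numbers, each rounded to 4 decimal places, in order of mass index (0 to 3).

Answer: 6.0145 12.3825 19.2461 25.0205

Derivation:
Step 0: x=[4.0000 14.0000 19.0000 25.0000] v=[0.0000 0.0000 0.0000 0.0000]
Step 1: x=[4.2400 13.8000 19.0400 25.0000] v=[2.4000 -2.0000 0.4000 0.0000]
Step 2: x=[4.6928 13.4272 19.1088 25.0016] v=[4.5280 -3.7280 0.6880 0.0160]
Step 3: x=[5.3073 12.9323 19.1861 25.0075] v=[6.1446 -4.9491 0.7725 0.0589]
Step 4: x=[6.0145 12.3825 19.2461 25.0205] v=[7.0717 -5.4976 0.5995 0.1303]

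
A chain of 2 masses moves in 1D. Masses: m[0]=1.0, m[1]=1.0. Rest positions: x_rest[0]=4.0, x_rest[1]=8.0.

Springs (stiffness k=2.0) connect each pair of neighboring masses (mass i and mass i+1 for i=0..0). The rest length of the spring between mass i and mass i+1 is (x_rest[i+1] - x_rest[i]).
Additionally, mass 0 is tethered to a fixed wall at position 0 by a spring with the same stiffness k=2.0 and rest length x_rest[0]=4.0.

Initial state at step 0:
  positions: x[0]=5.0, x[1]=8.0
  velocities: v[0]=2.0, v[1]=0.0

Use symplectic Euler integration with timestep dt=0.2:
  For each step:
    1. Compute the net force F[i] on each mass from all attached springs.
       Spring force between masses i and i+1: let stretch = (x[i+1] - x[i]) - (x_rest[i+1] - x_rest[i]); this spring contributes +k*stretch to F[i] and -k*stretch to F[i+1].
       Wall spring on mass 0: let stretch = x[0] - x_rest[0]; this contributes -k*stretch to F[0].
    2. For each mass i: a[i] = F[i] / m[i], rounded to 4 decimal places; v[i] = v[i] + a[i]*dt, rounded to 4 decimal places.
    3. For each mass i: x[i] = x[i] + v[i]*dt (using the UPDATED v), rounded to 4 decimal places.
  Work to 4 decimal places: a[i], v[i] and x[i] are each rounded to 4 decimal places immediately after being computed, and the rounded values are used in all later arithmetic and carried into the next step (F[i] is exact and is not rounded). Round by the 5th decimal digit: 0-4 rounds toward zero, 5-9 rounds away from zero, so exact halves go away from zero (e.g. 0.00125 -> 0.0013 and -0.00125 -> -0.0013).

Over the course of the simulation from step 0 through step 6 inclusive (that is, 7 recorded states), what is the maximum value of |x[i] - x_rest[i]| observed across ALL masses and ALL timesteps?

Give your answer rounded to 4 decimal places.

Answer: 1.3888

Derivation:
Step 0: x=[5.0000 8.0000] v=[2.0000 0.0000]
Step 1: x=[5.2400 8.0800] v=[1.2000 0.4000]
Step 2: x=[5.2880 8.2528] v=[0.2400 0.8640]
Step 3: x=[5.1501 8.5084] v=[-0.6893 1.2781]
Step 4: x=[4.8689 8.8154] v=[-1.4060 1.5348]
Step 5: x=[4.5139 9.1266] v=[-1.7750 1.5562]
Step 6: x=[4.1668 9.3888] v=[-1.7355 1.3111]
Max displacement = 1.3888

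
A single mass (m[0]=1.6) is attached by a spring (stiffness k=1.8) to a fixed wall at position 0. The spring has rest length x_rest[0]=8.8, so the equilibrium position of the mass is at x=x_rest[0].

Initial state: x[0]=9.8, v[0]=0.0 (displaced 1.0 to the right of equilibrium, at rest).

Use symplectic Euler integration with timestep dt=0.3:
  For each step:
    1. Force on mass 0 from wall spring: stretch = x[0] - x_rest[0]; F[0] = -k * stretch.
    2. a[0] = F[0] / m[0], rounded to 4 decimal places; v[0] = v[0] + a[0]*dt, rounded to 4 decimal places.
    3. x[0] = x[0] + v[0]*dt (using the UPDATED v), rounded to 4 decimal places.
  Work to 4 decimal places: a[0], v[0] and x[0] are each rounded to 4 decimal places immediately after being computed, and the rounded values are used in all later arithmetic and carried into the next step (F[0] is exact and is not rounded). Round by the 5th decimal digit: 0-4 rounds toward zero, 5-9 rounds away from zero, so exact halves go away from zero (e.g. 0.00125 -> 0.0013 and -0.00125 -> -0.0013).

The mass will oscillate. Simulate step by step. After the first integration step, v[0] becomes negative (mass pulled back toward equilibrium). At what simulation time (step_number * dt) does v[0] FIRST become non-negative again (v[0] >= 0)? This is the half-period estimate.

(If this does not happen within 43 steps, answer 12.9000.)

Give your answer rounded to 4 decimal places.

Step 0: x=[9.8000] v=[0.0000]
Step 1: x=[9.6988] v=[-0.3375]
Step 2: x=[9.5065] v=[-0.6409]
Step 3: x=[9.2427] v=[-0.8793]
Step 4: x=[8.9341] v=[-1.0287]
Step 5: x=[8.6119] v=[-1.0740]
Step 6: x=[8.3088] v=[-1.0105]
Step 7: x=[8.0554] v=[-0.8447]
Step 8: x=[7.8774] v=[-0.5934]
Step 9: x=[7.7928] v=[-0.2820]
Step 10: x=[7.8102] v=[0.0579]
First v>=0 after going negative at step 10, time=3.0000

Answer: 3.0000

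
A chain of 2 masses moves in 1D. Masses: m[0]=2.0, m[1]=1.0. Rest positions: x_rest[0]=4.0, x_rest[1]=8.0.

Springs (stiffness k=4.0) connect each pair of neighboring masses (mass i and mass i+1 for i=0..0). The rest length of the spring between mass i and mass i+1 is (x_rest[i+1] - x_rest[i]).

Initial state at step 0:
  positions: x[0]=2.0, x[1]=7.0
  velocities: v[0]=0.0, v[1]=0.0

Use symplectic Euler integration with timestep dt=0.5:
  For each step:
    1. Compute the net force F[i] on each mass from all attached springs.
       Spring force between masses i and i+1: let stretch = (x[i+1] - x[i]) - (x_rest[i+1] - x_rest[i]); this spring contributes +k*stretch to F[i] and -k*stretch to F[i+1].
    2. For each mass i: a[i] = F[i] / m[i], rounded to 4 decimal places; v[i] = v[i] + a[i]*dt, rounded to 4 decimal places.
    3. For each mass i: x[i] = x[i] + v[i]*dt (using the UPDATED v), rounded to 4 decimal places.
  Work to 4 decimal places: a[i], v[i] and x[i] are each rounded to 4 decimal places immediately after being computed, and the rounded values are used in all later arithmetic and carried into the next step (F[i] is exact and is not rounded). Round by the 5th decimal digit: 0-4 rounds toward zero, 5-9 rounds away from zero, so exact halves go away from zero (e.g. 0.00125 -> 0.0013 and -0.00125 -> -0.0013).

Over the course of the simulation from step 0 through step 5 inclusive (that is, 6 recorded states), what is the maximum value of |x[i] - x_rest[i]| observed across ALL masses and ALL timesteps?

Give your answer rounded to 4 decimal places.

Answer: 2.5000

Derivation:
Step 0: x=[2.0000 7.0000] v=[0.0000 0.0000]
Step 1: x=[2.5000 6.0000] v=[1.0000 -2.0000]
Step 2: x=[2.7500 5.5000] v=[0.5000 -1.0000]
Step 3: x=[2.3750 6.2500] v=[-0.7500 1.5000]
Step 4: x=[1.9375 7.1250] v=[-0.8750 1.7500]
Step 5: x=[2.0938 6.8125] v=[0.3125 -0.6250]
Max displacement = 2.5000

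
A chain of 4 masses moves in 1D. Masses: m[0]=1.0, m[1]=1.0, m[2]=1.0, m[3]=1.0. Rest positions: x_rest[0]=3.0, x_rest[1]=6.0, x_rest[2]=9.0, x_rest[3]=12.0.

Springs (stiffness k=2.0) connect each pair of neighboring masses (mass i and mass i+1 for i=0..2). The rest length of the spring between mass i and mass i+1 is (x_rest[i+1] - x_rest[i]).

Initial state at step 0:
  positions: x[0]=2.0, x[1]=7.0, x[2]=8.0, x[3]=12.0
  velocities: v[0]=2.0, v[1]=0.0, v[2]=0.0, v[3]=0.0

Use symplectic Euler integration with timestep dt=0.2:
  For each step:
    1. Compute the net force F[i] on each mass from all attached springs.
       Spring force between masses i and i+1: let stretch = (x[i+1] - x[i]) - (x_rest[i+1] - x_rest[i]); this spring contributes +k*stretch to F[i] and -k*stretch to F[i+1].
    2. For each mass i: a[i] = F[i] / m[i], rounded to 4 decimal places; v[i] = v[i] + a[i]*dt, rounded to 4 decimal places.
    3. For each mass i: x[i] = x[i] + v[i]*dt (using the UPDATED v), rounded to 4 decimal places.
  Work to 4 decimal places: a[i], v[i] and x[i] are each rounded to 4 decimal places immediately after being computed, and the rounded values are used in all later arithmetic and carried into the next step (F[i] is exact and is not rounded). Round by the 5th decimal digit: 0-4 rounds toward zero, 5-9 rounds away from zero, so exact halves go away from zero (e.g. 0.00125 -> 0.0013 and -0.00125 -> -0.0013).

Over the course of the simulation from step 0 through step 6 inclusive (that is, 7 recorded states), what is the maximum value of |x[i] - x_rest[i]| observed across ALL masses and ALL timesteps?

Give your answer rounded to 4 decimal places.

Step 0: x=[2.0000 7.0000 8.0000 12.0000] v=[2.0000 0.0000 0.0000 0.0000]
Step 1: x=[2.5600 6.6800 8.2400 11.9200] v=[2.8000 -1.6000 1.2000 -0.4000]
Step 2: x=[3.2096 6.1552 8.6496 11.7856] v=[3.2480 -2.6240 2.0480 -0.6720]
Step 3: x=[3.8548 5.5943 9.1105 11.6403] v=[3.2262 -2.8045 2.3046 -0.7264]
Step 4: x=[4.3992 5.1755 9.4925 11.5326] v=[2.7220 -2.0938 1.9100 -0.5383]
Step 5: x=[4.7657 5.0400 9.6923 11.5017] v=[1.8325 -0.6775 0.9992 -0.1543]
Step 6: x=[4.9141 5.2547 9.6647 11.5661] v=[0.7422 1.0737 -0.1380 0.3219]
Max displacement = 1.9141

Answer: 1.9141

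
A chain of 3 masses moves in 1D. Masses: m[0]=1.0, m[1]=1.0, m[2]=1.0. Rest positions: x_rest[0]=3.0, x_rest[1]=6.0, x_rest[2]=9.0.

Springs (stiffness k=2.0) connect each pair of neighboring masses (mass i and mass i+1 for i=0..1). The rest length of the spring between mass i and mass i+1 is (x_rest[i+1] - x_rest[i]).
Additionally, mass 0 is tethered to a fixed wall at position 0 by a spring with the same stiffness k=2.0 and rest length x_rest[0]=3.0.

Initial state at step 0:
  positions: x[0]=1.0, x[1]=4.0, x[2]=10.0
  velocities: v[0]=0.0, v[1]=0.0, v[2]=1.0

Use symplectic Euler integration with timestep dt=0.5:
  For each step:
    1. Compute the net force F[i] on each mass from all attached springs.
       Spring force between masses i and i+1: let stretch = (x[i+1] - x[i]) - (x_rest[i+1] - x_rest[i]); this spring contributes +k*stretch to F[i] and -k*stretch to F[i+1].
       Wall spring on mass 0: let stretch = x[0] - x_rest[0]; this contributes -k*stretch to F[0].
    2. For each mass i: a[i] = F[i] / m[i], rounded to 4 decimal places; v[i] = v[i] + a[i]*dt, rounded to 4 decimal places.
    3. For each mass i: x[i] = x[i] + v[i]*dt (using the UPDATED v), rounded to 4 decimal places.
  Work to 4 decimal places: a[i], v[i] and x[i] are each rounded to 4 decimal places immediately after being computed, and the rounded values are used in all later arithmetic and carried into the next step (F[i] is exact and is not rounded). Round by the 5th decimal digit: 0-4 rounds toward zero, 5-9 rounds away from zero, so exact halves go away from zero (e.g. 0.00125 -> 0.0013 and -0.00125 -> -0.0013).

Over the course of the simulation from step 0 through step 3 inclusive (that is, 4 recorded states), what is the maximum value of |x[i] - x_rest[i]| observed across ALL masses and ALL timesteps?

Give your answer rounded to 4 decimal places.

Answer: 2.2500

Derivation:
Step 0: x=[1.0000 4.0000 10.0000] v=[0.0000 0.0000 1.0000]
Step 1: x=[2.0000 5.5000 9.0000] v=[2.0000 3.0000 -2.0000]
Step 2: x=[3.7500 7.0000 7.7500] v=[3.5000 3.0000 -2.5000]
Step 3: x=[5.2500 7.2500 7.6250] v=[3.0000 0.5000 -0.2500]
Max displacement = 2.2500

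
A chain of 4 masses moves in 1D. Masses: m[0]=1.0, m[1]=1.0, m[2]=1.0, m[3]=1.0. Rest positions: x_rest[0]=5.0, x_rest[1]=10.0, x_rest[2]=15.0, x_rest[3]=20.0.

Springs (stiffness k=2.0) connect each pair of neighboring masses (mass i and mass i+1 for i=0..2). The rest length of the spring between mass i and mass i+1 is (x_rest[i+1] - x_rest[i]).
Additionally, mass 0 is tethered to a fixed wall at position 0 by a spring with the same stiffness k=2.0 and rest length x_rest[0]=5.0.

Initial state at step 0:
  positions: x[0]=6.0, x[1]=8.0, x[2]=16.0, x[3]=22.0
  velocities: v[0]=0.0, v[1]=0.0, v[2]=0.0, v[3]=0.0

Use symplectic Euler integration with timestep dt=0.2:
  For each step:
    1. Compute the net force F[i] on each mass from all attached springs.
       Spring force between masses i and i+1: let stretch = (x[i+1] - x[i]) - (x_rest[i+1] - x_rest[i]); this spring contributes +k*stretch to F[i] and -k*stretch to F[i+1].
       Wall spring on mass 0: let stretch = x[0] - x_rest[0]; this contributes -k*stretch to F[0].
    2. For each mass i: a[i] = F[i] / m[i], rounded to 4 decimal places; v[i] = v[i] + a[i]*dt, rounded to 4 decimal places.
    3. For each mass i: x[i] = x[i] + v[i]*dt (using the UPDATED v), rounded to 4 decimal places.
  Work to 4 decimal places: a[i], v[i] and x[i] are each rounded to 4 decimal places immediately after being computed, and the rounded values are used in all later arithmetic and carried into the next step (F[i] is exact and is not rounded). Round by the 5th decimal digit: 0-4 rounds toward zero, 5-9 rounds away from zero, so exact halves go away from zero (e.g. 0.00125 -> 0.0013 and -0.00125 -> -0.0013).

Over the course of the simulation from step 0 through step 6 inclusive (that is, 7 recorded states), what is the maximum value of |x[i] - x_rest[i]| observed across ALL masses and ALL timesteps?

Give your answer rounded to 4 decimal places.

Answer: 2.2074

Derivation:
Step 0: x=[6.0000 8.0000 16.0000 22.0000] v=[0.0000 0.0000 0.0000 0.0000]
Step 1: x=[5.6800 8.4800 15.8400 21.9200] v=[-1.6000 2.4000 -0.8000 -0.4000]
Step 2: x=[5.1296 9.3248 15.5776 21.7536] v=[-2.7520 4.2240 -1.3120 -0.8320]
Step 3: x=[4.5044 10.3342 15.3091 21.4931] v=[-3.1258 5.0470 -1.3427 -1.3024]
Step 4: x=[3.9853 11.2752 15.1373 21.1379] v=[-2.5956 4.7050 -0.8591 -1.7760]
Step 5: x=[3.7305 11.9420 15.1366 20.7027] v=[-1.2738 3.3339 -0.0037 -2.1762]
Step 6: x=[3.8342 12.2074 15.3256 20.2222] v=[0.5186 1.3271 0.9449 -2.4026]
Max displacement = 2.2074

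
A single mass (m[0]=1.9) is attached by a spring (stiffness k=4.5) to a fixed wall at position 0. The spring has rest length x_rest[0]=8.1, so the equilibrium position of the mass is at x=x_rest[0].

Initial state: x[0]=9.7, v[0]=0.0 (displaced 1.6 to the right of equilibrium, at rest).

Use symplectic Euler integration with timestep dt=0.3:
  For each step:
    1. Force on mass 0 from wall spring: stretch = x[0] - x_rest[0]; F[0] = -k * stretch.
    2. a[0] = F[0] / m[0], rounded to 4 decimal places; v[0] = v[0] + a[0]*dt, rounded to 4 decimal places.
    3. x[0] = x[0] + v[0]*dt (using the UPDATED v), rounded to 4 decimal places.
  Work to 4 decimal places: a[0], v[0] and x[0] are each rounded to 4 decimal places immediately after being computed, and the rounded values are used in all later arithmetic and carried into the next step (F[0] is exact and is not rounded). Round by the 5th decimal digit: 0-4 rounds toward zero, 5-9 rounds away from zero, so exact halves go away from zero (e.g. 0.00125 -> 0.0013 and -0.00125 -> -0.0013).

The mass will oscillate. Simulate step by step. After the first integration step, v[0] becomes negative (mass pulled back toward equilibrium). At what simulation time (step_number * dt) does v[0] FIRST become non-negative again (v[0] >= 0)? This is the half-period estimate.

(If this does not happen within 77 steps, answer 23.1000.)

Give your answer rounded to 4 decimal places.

Answer: 2.1000

Derivation:
Step 0: x=[9.7000] v=[0.0000]
Step 1: x=[9.3589] v=[-1.1369]
Step 2: x=[8.7495] v=[-2.0314]
Step 3: x=[8.0016] v=[-2.4929]
Step 4: x=[7.2747] v=[-2.4230]
Step 5: x=[6.7237] v=[-1.8366]
Step 6: x=[6.4661] v=[-0.8587]
Step 7: x=[6.5568] v=[0.3022]
First v>=0 after going negative at step 7, time=2.1000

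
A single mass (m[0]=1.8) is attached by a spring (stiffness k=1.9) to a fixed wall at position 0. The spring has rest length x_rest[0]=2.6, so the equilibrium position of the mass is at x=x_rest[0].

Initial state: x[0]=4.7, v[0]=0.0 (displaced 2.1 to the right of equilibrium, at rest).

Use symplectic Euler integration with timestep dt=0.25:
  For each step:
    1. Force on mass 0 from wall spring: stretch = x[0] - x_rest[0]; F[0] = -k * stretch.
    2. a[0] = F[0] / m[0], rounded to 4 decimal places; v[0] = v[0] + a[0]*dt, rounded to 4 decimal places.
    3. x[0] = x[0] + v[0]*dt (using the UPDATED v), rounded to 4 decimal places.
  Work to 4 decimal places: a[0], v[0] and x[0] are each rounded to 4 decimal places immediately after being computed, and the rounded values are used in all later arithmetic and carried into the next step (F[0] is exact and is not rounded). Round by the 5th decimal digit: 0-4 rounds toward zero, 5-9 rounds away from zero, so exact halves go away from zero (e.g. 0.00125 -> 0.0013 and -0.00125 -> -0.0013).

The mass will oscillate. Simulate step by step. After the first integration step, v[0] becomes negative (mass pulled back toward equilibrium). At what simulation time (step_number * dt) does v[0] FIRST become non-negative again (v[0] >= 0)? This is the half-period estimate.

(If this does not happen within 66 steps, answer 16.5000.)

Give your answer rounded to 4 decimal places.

Step 0: x=[4.7000] v=[0.0000]
Step 1: x=[4.5615] v=[-0.5542]
Step 2: x=[4.2936] v=[-1.0718]
Step 3: x=[3.9139] v=[-1.5187]
Step 4: x=[3.4476] v=[-1.8654]
Step 5: x=[2.9253] v=[-2.0891]
Step 6: x=[2.3816] v=[-2.1750]
Step 7: x=[1.8523] v=[-2.1174]
Step 8: x=[1.3723] v=[-1.9201]
Step 9: x=[0.9733] v=[-1.5961]
Step 10: x=[0.6816] v=[-1.1668]
Step 11: x=[0.5165] v=[-0.6606]
Step 12: x=[0.4888] v=[-0.1108]
Step 13: x=[0.6004] v=[0.4463]
First v>=0 after going negative at step 13, time=3.2500

Answer: 3.2500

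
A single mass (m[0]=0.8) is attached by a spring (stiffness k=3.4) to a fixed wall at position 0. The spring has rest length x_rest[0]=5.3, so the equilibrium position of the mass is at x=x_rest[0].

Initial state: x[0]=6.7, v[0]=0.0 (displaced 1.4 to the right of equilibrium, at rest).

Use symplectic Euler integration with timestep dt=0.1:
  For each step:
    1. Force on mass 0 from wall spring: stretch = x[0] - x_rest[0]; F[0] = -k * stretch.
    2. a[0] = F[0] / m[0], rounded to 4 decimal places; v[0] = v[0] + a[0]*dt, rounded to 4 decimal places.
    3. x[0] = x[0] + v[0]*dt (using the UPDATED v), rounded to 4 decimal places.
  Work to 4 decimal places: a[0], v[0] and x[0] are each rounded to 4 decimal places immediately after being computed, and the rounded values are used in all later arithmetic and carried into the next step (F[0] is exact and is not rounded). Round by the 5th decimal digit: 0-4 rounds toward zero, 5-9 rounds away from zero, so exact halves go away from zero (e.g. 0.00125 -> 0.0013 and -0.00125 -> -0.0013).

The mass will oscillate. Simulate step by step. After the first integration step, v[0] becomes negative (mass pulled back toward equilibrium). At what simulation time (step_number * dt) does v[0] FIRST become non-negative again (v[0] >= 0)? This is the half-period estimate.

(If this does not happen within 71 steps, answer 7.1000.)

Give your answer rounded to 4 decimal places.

Answer: 1.6000

Derivation:
Step 0: x=[6.7000] v=[0.0000]
Step 1: x=[6.6405] v=[-0.5950]
Step 2: x=[6.5240] v=[-1.1647]
Step 3: x=[6.3555] v=[-1.6849]
Step 4: x=[6.1422] v=[-2.1335]
Step 5: x=[5.8931] v=[-2.4914]
Step 6: x=[5.6188] v=[-2.7435]
Step 7: x=[5.3309] v=[-2.8790]
Step 8: x=[5.0417] v=[-2.8921]
Step 9: x=[4.7635] v=[-2.7823]
Step 10: x=[4.5081] v=[-2.5543]
Step 11: x=[4.2863] v=[-2.2177]
Step 12: x=[4.1076] v=[-1.7869]
Step 13: x=[3.9796] v=[-1.2801]
Step 14: x=[3.9077] v=[-0.7189]
Step 15: x=[3.8950] v=[-0.1272]
Step 16: x=[3.9420] v=[0.4699]
First v>=0 after going negative at step 16, time=1.6000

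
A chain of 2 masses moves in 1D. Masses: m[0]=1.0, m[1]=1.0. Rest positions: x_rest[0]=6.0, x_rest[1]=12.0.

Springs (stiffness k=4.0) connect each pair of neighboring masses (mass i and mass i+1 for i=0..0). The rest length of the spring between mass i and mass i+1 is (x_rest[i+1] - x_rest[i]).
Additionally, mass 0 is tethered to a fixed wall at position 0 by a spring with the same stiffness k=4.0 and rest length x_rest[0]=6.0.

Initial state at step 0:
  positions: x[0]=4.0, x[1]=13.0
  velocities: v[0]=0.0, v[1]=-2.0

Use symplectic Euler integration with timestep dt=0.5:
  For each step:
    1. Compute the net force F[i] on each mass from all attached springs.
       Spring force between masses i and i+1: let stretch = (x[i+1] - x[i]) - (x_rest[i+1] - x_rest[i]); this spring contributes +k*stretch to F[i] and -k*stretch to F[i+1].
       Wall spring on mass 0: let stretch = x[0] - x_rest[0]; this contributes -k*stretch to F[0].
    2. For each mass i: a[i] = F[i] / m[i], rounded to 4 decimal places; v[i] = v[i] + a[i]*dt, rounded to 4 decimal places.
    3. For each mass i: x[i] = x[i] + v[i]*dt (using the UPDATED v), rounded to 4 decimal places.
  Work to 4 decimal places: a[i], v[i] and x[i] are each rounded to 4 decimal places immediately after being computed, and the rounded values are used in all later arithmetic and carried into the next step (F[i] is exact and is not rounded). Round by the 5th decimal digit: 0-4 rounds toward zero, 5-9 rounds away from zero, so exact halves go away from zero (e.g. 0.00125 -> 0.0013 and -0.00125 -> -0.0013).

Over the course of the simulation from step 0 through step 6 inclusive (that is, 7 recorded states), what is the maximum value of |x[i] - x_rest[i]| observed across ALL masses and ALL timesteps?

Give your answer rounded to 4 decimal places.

Answer: 4.0000

Derivation:
Step 0: x=[4.0000 13.0000] v=[0.0000 -2.0000]
Step 1: x=[9.0000 9.0000] v=[10.0000 -8.0000]
Step 2: x=[5.0000 11.0000] v=[-8.0000 4.0000]
Step 3: x=[2.0000 13.0000] v=[-6.0000 4.0000]
Step 4: x=[8.0000 10.0000] v=[12.0000 -6.0000]
Step 5: x=[8.0000 11.0000] v=[0.0000 2.0000]
Step 6: x=[3.0000 15.0000] v=[-10.0000 8.0000]
Max displacement = 4.0000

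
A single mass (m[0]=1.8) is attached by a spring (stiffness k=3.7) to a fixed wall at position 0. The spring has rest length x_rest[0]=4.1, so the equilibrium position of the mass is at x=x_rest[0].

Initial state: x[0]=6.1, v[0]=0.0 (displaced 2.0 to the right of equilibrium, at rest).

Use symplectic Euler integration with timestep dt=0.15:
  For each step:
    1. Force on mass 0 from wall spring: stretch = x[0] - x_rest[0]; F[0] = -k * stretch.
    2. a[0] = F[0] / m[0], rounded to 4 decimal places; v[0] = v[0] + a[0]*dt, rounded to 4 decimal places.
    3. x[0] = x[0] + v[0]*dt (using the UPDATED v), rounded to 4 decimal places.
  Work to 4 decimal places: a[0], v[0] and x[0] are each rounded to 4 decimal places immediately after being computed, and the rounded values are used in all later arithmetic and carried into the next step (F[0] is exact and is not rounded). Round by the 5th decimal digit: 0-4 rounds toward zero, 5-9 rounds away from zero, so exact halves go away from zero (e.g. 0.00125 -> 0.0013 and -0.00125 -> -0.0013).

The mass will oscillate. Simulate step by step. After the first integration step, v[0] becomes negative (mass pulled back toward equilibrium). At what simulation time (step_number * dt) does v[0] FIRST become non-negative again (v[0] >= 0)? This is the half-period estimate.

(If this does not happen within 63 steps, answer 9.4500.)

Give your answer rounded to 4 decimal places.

Answer: 2.2500

Derivation:
Step 0: x=[6.1000] v=[0.0000]
Step 1: x=[6.0075] v=[-0.6167]
Step 2: x=[5.8268] v=[-1.2049]
Step 3: x=[5.5662] v=[-1.7373]
Step 4: x=[5.2378] v=[-2.1894]
Step 5: x=[4.8568] v=[-2.5402]
Step 6: x=[4.4408] v=[-2.7735]
Step 7: x=[4.0090] v=[-2.8786]
Step 8: x=[3.5814] v=[-2.8505]
Step 9: x=[3.1778] v=[-2.6906]
Step 10: x=[2.8169] v=[-2.4063]
Step 11: x=[2.5153] v=[-2.0107]
Step 12: x=[2.2870] v=[-1.5221]
Step 13: x=[2.1425] v=[-0.9631]
Step 14: x=[2.0886] v=[-0.3595]
Step 15: x=[2.1277] v=[0.2607]
First v>=0 after going negative at step 15, time=2.2500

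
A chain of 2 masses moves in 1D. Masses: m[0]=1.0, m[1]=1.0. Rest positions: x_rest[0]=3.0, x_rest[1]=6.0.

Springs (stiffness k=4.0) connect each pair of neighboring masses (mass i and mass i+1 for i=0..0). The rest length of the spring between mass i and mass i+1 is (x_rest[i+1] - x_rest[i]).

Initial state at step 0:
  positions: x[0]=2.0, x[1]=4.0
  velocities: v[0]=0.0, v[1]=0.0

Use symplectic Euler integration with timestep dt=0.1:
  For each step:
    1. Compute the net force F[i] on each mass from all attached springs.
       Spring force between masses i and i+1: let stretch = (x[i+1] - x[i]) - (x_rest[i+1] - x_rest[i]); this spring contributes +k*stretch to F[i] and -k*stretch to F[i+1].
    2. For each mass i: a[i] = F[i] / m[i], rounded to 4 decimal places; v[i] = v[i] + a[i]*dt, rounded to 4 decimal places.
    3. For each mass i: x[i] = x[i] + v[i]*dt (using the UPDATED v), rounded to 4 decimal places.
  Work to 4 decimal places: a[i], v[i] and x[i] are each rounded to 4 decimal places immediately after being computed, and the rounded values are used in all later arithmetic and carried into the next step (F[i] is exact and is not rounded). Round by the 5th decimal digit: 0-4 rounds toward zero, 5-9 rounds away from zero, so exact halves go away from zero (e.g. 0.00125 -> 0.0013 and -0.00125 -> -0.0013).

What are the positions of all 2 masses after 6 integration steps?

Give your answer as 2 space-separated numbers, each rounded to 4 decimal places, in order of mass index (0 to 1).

Answer: 1.3634 4.6366

Derivation:
Step 0: x=[2.0000 4.0000] v=[0.0000 0.0000]
Step 1: x=[1.9600 4.0400] v=[-0.4000 0.4000]
Step 2: x=[1.8832 4.1168] v=[-0.7680 0.7680]
Step 3: x=[1.7757 4.2243] v=[-1.0746 1.0746]
Step 4: x=[1.6462 4.3538] v=[-1.2952 1.2952]
Step 5: x=[1.5050 4.4950] v=[-1.4122 1.4122]
Step 6: x=[1.3634 4.6366] v=[-1.4162 1.4162]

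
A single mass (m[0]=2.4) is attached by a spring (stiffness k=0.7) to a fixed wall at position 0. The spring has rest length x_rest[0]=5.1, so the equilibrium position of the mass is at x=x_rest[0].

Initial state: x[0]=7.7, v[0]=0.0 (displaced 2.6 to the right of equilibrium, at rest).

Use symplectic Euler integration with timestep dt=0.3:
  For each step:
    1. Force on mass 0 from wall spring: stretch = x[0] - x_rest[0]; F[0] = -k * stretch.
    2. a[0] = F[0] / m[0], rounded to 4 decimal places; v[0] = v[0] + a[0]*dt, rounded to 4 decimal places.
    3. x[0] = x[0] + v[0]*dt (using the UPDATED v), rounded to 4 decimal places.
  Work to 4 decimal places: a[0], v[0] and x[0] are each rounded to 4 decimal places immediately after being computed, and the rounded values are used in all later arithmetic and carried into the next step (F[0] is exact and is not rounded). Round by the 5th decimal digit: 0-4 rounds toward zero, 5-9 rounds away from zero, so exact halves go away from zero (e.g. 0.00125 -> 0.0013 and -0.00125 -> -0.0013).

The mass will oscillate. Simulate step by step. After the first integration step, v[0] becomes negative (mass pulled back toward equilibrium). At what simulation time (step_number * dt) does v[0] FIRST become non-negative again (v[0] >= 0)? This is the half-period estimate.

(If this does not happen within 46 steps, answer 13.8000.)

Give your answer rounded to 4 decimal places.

Step 0: x=[7.7000] v=[0.0000]
Step 1: x=[7.6318] v=[-0.2275]
Step 2: x=[7.4971] v=[-0.4490]
Step 3: x=[7.2995] v=[-0.6588]
Step 4: x=[7.0441] v=[-0.8513]
Step 5: x=[6.7377] v=[-1.0214]
Step 6: x=[6.3883] v=[-1.1647]
Step 7: x=[6.0051] v=[-1.2774]
Step 8: x=[5.5981] v=[-1.3566]
Step 9: x=[5.1780] v=[-1.4002]
Step 10: x=[4.7559] v=[-1.4070]
Step 11: x=[4.3428] v=[-1.3769]
Step 12: x=[3.9496] v=[-1.3106]
Step 13: x=[3.5866] v=[-1.2100]
Step 14: x=[3.2633] v=[-1.0776]
Step 15: x=[2.9882] v=[-0.9169]
Step 16: x=[2.7686] v=[-0.7321]
Step 17: x=[2.6102] v=[-0.5281]
Step 18: x=[2.5171] v=[-0.3102]
Step 19: x=[2.4918] v=[-0.0842]
Step 20: x=[2.5350] v=[0.1440]
First v>=0 after going negative at step 20, time=6.0000

Answer: 6.0000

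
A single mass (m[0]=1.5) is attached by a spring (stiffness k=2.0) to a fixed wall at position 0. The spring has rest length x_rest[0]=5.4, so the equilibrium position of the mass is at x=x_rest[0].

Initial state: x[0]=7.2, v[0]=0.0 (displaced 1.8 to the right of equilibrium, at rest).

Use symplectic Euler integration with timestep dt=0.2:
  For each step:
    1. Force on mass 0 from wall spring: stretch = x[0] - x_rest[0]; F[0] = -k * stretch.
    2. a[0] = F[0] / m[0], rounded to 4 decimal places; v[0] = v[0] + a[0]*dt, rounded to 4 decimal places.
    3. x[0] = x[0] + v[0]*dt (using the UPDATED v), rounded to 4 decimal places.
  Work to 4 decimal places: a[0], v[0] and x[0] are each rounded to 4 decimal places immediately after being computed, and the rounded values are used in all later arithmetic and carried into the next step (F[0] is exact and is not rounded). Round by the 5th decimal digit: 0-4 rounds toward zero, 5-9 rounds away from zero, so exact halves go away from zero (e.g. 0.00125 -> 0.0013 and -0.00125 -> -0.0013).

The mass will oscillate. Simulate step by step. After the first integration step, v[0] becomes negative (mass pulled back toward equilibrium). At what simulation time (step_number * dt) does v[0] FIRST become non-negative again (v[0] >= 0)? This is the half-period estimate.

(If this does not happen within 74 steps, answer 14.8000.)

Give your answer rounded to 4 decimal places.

Answer: 2.8000

Derivation:
Step 0: x=[7.2000] v=[0.0000]
Step 1: x=[7.1040] v=[-0.4800]
Step 2: x=[6.9171] v=[-0.9344]
Step 3: x=[6.6493] v=[-1.3390]
Step 4: x=[6.3149] v=[-1.6721]
Step 5: x=[5.9317] v=[-1.9161]
Step 6: x=[5.5201] v=[-2.0579]
Step 7: x=[5.1021] v=[-2.0899]
Step 8: x=[4.7000] v=[-2.0105]
Step 9: x=[4.3352] v=[-1.8238]
Step 10: x=[4.0272] v=[-1.5399]
Step 11: x=[3.7924] v=[-1.1738]
Step 12: x=[3.6434] v=[-0.7451]
Step 13: x=[3.5881] v=[-0.2767]
Step 14: x=[3.6294] v=[0.2065]
First v>=0 after going negative at step 14, time=2.8000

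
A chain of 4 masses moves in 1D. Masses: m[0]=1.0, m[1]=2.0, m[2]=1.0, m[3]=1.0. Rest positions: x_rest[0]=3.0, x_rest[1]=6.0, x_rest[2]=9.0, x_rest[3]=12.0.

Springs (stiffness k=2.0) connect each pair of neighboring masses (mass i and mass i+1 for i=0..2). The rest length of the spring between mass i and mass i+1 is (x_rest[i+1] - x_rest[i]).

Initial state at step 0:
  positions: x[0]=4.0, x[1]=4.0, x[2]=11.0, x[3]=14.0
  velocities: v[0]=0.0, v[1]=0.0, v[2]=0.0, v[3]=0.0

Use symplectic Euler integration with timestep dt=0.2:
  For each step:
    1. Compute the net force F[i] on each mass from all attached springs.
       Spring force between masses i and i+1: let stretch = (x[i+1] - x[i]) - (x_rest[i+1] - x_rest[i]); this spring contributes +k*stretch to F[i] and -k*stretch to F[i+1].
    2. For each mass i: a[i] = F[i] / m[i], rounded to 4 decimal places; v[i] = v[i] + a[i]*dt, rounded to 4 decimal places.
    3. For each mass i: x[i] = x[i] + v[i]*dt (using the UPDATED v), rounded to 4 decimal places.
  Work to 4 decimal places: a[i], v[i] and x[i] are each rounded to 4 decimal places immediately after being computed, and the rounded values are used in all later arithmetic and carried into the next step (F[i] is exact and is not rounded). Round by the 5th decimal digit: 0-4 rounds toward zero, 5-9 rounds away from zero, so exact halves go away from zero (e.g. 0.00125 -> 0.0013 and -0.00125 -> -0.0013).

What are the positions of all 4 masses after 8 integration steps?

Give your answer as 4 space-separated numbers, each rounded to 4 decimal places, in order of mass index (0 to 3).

Step 0: x=[4.0000 4.0000 11.0000 14.0000] v=[0.0000 0.0000 0.0000 0.0000]
Step 1: x=[3.7600 4.2800 10.6800 14.0000] v=[-1.2000 1.4000 -1.6000 0.0000]
Step 2: x=[3.3216 4.7952 10.1136 13.9744] v=[-2.1920 2.5760 -2.8320 -0.1280]
Step 3: x=[2.7611 5.4642 9.4306 13.8799] v=[-2.8026 3.3450 -3.4150 -0.4723]
Step 4: x=[2.1768 6.1837 8.7862 13.6695] v=[-2.9214 3.5977 -3.2218 -1.0520]
Step 5: x=[1.6731 6.8471 8.3243 13.3084] v=[-2.5186 3.3168 -2.3095 -1.8053]
Step 6: x=[1.3433 7.3626 8.1430 12.7886] v=[-1.6490 2.5774 -0.9067 -2.5989]
Step 7: x=[1.2550 7.6685 8.2709 12.1372] v=[-0.4413 1.5296 0.6394 -3.2571]
Step 8: x=[1.4398 7.7420 8.6599 11.4165] v=[0.9241 0.3674 1.9450 -3.6036]

Answer: 1.4398 7.7420 8.6599 11.4165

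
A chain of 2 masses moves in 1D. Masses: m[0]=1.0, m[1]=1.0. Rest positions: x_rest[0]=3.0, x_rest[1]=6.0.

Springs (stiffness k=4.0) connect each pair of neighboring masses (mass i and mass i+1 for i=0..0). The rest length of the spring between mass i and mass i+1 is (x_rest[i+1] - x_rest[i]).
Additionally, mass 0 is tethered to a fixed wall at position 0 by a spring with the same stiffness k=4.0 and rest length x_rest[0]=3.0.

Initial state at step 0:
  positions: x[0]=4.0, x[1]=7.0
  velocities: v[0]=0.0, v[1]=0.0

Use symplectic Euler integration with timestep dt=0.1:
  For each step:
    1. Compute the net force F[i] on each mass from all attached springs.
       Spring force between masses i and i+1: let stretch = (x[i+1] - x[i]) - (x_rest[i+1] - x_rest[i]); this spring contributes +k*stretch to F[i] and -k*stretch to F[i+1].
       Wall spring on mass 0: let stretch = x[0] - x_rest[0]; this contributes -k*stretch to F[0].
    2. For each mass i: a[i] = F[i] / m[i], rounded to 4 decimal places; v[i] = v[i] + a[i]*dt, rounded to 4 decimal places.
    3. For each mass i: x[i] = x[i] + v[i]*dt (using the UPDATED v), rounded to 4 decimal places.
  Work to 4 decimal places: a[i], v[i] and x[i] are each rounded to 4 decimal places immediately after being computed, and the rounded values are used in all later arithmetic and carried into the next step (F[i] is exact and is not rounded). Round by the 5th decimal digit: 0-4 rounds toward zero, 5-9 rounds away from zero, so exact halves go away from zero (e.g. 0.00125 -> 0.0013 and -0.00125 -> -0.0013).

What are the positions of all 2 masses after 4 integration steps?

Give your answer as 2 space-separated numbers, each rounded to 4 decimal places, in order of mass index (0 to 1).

Answer: 3.6458 6.9773

Derivation:
Step 0: x=[4.0000 7.0000] v=[0.0000 0.0000]
Step 1: x=[3.9600 7.0000] v=[-0.4000 0.0000]
Step 2: x=[3.8832 6.9984] v=[-0.7680 -0.0160]
Step 3: x=[3.7757 6.9922] v=[-1.0752 -0.0621]
Step 4: x=[3.6458 6.9773] v=[-1.2989 -0.1487]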